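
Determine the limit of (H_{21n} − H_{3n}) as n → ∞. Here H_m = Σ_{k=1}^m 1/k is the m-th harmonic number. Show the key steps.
lim = ln(21/3) = ln 7

Euler-Maclaurin gives H_m = ln m + γ + 1/(2m) + O(1/m^2). The γ and O(1/m) terms cancel in the difference:
  H_{21n} − H_{3n} = ln(21n) − ln(3n) + O(1/n) = ln(21/3) + O(1/n).
Hence the limit is ln(21/3) = ln 7.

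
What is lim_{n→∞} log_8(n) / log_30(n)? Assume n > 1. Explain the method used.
lim = ln(30) / ln(8) = log_8(30)

Change of base: log_8(n) = ln n / ln 8 and log_30(n) = ln n / ln 30. The ratio is (ln n / ln 8) · (ln 30 / ln n) = ln 30 / ln 8, a constant independent of n. So the limit is ln 30 / ln 8 = log_8(30).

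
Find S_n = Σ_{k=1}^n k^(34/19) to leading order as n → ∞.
S_n ~ (19/53) · n^(53/19)

Integral comparison: Σ_{k=1}^n k^(34/19) = ∫_0^n x^(34/19) dx + O(n^(34/19)). The integral is n^(1 + 34/19) / (1 + 34/19) = n^((34+19)/19) / ((34+19)/19) = (19/53) · n^(53/19).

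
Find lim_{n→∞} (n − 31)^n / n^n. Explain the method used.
lim = e^(−31)

Rewrite as (1 − 31/n)^(n). By the standard limit (1 + x/n)^n → e^x, we have (1 − 31/n)^n → e^(−31), and raising to the 1st power gives e^(−31).
More precisely, ln[(1 − 31/n)^(n)] = n · ln(1 − 31/n) = n · (-31/n + O(1/n^2)) = -31 + O(1/n) → -31.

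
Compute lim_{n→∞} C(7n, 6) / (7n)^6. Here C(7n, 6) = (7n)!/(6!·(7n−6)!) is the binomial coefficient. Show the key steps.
lim = 1/6! = 1/720

With N = 7n → ∞: C(N, 6) / N^6 = [N(N−1)…(N−5)] / (6! · N^6) = (1/6!) · 1 · (1 − 1/(7n)) · … · (1 − 5/(7n)). Each factor → 1 as N → ∞, so the limit is 1/6! = 1/720.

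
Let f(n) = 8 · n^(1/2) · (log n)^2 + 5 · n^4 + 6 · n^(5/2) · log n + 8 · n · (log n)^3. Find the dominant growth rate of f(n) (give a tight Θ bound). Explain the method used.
f(n) ∈ Θ(n^4)

Compare the terms by growth order. For large n, n^a · (log n)^b dominates n^a' · (log n)^b' iff a > a', or (a = a' and b > b'). Ranking the 4 terms shows the dominant one is 5 · n^4. Hence f(n) ∈ Θ(n^4).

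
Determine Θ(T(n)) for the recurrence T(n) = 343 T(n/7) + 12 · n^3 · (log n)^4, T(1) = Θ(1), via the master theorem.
T(n) = Θ(n^3 · (log n)^5)

Here log_7 343 = 3 and f(n) = 12 · n^3 · (log n)^4 = Θ(n^(log_7 343) · (log n)^4). This is the extended Case 2 of the master theorem (f matches the critical exponent up to log factors), giving T(n) = Θ(n^(log_7 343) · (log n)^(4+1)) = Θ(n^3 · (log n)^5).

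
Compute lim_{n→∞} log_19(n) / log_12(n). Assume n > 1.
lim = ln(12) / ln(19) = log_19(12)

Change of base: log_19(n) = ln n / ln 19 and log_12(n) = ln n / ln 12. The ratio is (ln n / ln 19) · (ln 12 / ln n) = ln 12 / ln 19, a constant independent of n. So the limit is ln 12 / ln 19 = log_19(12).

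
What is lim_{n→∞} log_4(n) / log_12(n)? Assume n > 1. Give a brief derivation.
lim = ln(12) / ln(4) = log_4(12)

Change of base: log_4(n) = ln n / ln 4 and log_12(n) = ln n / ln 12. The ratio is (ln n / ln 4) · (ln 12 / ln n) = ln 12 / ln 4, a constant independent of n. So the limit is ln 12 / ln 4 = log_4(12).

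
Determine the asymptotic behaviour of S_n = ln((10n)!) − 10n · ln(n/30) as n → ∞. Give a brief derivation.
S_n ~ 10n · (ln 300 − 1) + O(ln n)

Stirling: ln((10n)!) = 10n ln(10n) − 10n + O(ln n).
  S_n = 10n ln(10n) − 10n − 10n ln(n/30) + O(ln n)
      = 10n ln(10n) − 10n ln n + 10n ln 30 − 10n + O(ln n)
      = 10n ln 10 + 10n ln 30 − 10n + O(ln n)
      = 10n (ln 300 − 1) + O(ln n).
Numerically ln(300) − 1 ≈ 4.7038.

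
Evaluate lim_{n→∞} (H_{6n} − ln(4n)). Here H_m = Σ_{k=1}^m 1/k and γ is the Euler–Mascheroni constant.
lim = ln(3/2) + γ

By Euler-Maclaurin, H_m = ln m + γ + O(1/m). So
  H_{6n} − ln(4n) = ln(6n) + γ − ln(4n) + O(1/n)
                       = ln(6/4) + γ + O(1/n).
Hence the limit is ln(6/4) + γ (= ln(3/2)).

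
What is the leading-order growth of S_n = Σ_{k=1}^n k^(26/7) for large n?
S_n ~ (7/33) · n^(33/7)

Integral comparison: Σ_{k=1}^n k^(26/7) = ∫_0^n x^(26/7) dx + O(n^(26/7)). The integral is n^(1 + 26/7) / (1 + 26/7) = n^((26+7)/7) / ((26+7)/7) = (7/33) · n^(33/7).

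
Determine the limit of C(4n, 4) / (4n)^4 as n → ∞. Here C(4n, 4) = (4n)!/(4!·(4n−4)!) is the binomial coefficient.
lim = 1/4! = 1/24

With N = 4n → ∞: C(N, 4) / N^4 = [N(N−1)…(N−3)] / (4! · N^4) = (1/4!) · 1 · (1 − 1/(4n)) · (1 − 2/(4n)) · (1 − 3/(4n)). Each factor → 1 as N → ∞, so the limit is 1/4! = 1/24.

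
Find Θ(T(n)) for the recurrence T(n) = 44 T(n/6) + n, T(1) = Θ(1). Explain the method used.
T(n) = Θ(n^(log_6 44))

Master theorem: compare f(n) = n to n^(log_6 44) where log_6 44 ≈ 2.112. Since 1 < log_6 44, we have f(n) = O(n^(log_6 44 − ε)) for some ε > 0 — Case 1. Hence T(n) = Θ(n^(log_6 44)).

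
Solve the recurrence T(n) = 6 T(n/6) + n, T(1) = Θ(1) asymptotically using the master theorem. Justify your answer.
T(n) = Θ(n log n)

log_6 6 = 1, and f(n) = n = Θ(n^(log_6 6)). This is Case 2 of the master theorem: T(n) = Θ(f(n) · log n) = Θ(n log n).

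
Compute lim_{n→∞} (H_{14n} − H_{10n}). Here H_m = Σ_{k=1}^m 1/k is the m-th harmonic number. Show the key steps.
lim = ln(14/10) = ln(7/5)

Euler-Maclaurin gives H_m = ln m + γ + 1/(2m) + O(1/m^2). The γ and O(1/m) terms cancel in the difference:
  H_{14n} − H_{10n} = ln(14n) − ln(10n) + O(1/n) = ln(14/10) + O(1/n).
Hence the limit is ln(14/10) = ln(7/5).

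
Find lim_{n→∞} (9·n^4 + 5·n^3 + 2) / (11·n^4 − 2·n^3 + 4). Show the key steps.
lim = 9/11

For large n the leading n^4 terms dominate both numerator and denominator. Dividing top and bottom by n^4, every other term tends to 0, leaving 9/11.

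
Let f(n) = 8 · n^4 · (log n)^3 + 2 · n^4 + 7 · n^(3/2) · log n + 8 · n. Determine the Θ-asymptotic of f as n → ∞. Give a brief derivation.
f(n) ∈ Θ(n^4 · (log n)^3)

Compare the terms by growth order. For large n, n^a · (log n)^b dominates n^a' · (log n)^b' iff a > a', or (a = a' and b > b'). Ranking the 4 terms shows the dominant one is 8 · n^4 · (log n)^3. Hence f(n) ∈ Θ(n^4 · (log n)^3).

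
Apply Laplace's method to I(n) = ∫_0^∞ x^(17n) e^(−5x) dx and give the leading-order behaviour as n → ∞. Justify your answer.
I(n) ~ (sqrt(2π·17n) / 5) · (17n/(5e))^(17n)

Write the integrand as exp(17n ln x − 5x) and set f(x) = 17n ln x − 5x. Then f'(x) = 17n/x − 5 = 0 at x* = 17n/5, and f''(x*) = −17n/x*^2 = −5^2/(17n). Laplace's method (interior maximum) gives
  I(n) ~ e^(f(x*)) · sqrt(2π / |f''(x*)|)
        = exp(17n ln(17n/5) − 17n) · sqrt(2π · 17n / 5^2)
        = (17n/5)^(17n) e^(−17n) · sqrt(2π·17n) / 5
        = (sqrt(2π·17n) / 5) · (17n/(5e))^(17n).
This matches Γ(17n+1)/5^(17n+1) with Stirling applied to Γ.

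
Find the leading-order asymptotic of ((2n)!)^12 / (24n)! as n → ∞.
((2n)!)^12/(24n)! ~ ((2π·2n)^(11/2) / sqrt(12)) · 12^(−12·2n)  →  0

Write N = 2n. Stirling: N! ~ sqrt(2π N)(N/e)^N and (12N)! ~ sqrt(2π·12N)·(12N/e)^(12N).
  (N!)^12/(12N)! ~ (2π N)^(12/2) (N/e)^(12N) / [sqrt(2π·12N) (12N/e)^(12N)]
     = (2π N)^(12/2) / sqrt(2π·12N) · (N/(12N))^(12N)
     = (2π N)^((12−1)/2) / sqrt(12) · 12^(−12N).
Since 12^12 > 1, the factor 12^(−12N) decays exponentially, so the ratio → 0. Substituting N = 2n gives the stated form.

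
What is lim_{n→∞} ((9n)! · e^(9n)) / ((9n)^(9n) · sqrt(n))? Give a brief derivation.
lim = sqrt(2π·9)

Stirling: (9n)! ~ sqrt(2π·9n) · (9n/e)^(9n). Hence
  (9n)! · e^(9n) / (9n)^(9n) ~ sqrt(2π·9n).
Dividing by sqrt(n): sqrt(2π·9n) / sqrt(n) = sqrt(2π·9) · n^((1−1)/2), so the limit is sqrt(2π·9).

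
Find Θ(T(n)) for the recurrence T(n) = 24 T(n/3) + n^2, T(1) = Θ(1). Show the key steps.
T(n) = Θ(n^(log_3 24))

Master theorem: compare f(n) = n^2 to n^(log_3 24) where log_3 24 ≈ 2.893. Since 2 < log_3 24, we have f(n) = O(n^(log_3 24 − ε)) for some ε > 0 — Case 1. Hence T(n) = Θ(n^(log_3 24)).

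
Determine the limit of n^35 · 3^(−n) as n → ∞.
lim = 0

Exponentials with base > 1 dominate every fixed polynomial: for any fixed c, n^c / 3^n → 0 as n → ∞ (e.g. by the ratio test, or by writing 3^n = e^(n ln 3) and noting e^(n ln 3) / n^c → ∞). Hence n^35 · 3^(−n) = n^35 / 3^n → 0.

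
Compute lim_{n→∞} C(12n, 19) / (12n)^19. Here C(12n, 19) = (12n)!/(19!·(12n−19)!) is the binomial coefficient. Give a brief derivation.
lim = 1/19! = 1/121645100408832000

With N = 12n → ∞: C(N, 19) / N^19 = [N(N−1)…(N−18)] / (19! · N^19) = (1/19!) · 1 · (1 − 1/(12n)) · … · (1 − 18/(12n)). Each factor → 1 as N → ∞, so the limit is 1/19! = 1/121645100408832000.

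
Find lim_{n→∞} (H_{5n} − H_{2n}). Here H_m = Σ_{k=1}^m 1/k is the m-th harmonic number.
lim = ln(5/2)

Euler-Maclaurin gives H_m = ln m + γ + 1/(2m) + O(1/m^2). The γ and O(1/m) terms cancel in the difference:
  H_{5n} − H_{2n} = ln(5n) − ln(2n) + O(1/n) = ln(5/2) + O(1/n).
Hence the limit is ln(5/2).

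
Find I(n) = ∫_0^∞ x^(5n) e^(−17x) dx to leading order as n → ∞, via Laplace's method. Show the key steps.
I(n) ~ (sqrt(2π·5n) / 17) · (5n/(17e))^(5n)

Write the integrand as exp(5n ln x − 17x) and set f(x) = 5n ln x − 17x. Then f'(x) = 5n/x − 17 = 0 at x* = 5n/17, and f''(x*) = −5n/x*^2 = −17^2/(5n). Laplace's method (interior maximum) gives
  I(n) ~ e^(f(x*)) · sqrt(2π / |f''(x*)|)
        = exp(5n ln(5n/17) − 5n) · sqrt(2π · 5n / 17^2)
        = (5n/17)^(5n) e^(−5n) · sqrt(2π·5n) / 17
        = (sqrt(2π·5n) / 17) · (5n/(17e))^(5n).
This matches Γ(5n+1)/17^(5n+1) with Stirling applied to Γ.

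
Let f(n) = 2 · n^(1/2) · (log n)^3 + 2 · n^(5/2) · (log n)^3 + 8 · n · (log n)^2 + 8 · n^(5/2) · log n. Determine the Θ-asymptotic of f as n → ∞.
f(n) ∈ Θ(n^(5/2) · (log n)^3)

Compare the terms by growth order. For large n, n^a · (log n)^b dominates n^a' · (log n)^b' iff a > a', or (a = a' and b > b'). Ranking the 4 terms shows the dominant one is 2 · n^(5/2) · (log n)^3. Hence f(n) ∈ Θ(n^(5/2) · (log n)^3).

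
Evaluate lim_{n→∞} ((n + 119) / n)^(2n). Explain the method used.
lim = e^238

Rewrite as (1 + 119/n)^(2n). By the standard limit (1 + x/n)^n → e^x, we have (1 + 119/n)^n → e^119, and raising to the 2nd power gives e^238.
More precisely, ln[(1 + 119/n)^(2n)] = 2n · ln(1 + 119/n) = 2n · (119/n + O(1/n^2)) = 238 + O(1/n) → 238.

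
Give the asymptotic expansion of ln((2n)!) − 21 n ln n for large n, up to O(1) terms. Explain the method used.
ln((2n)!) − 21 n ln n = −19 n ln n + 2(ln 2 − 1) n + (1/2) ln(2π·2n) + O(1/n)

Stirling: ln((2n)!) = 2n ln(2n) − 2n + (1/2) ln(2π·2n) + O(1/n).
Expand 2n ln(2n) = 2n (ln n + ln 2) = 2n ln n + 2n ln 2.
Subtract 21n ln n: leading term is (2 − 21) n ln n = −19 n ln n. The next term is 2n ln 2 − 2n = 2(ln 2 − 1) n. Then the (1/2) ln(2π·2n) correction.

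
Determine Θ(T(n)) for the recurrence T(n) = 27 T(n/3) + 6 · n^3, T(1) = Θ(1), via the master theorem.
T(n) = Θ(n^3 log n)

log_3 27 = 3, and f(n) = 6 · n^3 = Θ(n^(log_3 27)). This is Case 2 of the master theorem: T(n) = Θ(f(n) · log n) = Θ(n^3 log n).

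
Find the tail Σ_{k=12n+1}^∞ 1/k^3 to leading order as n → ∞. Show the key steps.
Σ_{k>12n} 1/k^3 ~ 1/(2 · (12n)^2)

Compare to the integral: ∫_{12n}^∞ x^(−3) dx = [−x^(−2)/2]_{12n}^∞ = 1/((3−1)·(12n)^2). Euler-Maclaurin then gives
  Σ_{k>12n} 1/k^3 = ∫_{12n}^∞ dx/x^3 − 1/(2·(12n)^3) + O(1/(12n)^4).
(Equivalently this is ζ(3) − Σ_{k≤12n} 1/k^3.)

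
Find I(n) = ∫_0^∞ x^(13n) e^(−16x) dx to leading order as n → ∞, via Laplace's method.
I(n) ~ (sqrt(2π·13n) / 16) · (13n/(16e))^(13n)

Write the integrand as exp(13n ln x − 16x) and set f(x) = 13n ln x − 16x. Then f'(x) = 13n/x − 16 = 0 at x* = 13n/16, and f''(x*) = −13n/x*^2 = −16^2/(13n). Laplace's method (interior maximum) gives
  I(n) ~ e^(f(x*)) · sqrt(2π / |f''(x*)|)
        = exp(13n ln(13n/16) − 13n) · sqrt(2π · 13n / 16^2)
        = (13n/16)^(13n) e^(−13n) · sqrt(2π·13n) / 16
        = (sqrt(2π·13n) / 16) · (13n/(16e))^(13n).
This matches Γ(13n+1)/16^(13n+1) with Stirling applied to Γ.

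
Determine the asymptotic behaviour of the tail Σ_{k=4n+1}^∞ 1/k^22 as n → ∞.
Σ_{k>4n} 1/k^22 ~ 1/(21 · (4n)^21)

Compare to the integral: ∫_{4n}^∞ x^(−22) dx = [−x^(−21)/21]_{4n}^∞ = 1/((22−1)·(4n)^21). Euler-Maclaurin then gives
  Σ_{k>4n} 1/k^22 = ∫_{4n}^∞ dx/x^22 − 1/(2·(4n)^22) + O(1/(4n)^23).
(Equivalently this is ζ(22) − Σ_{k≤4n} 1/k^22.)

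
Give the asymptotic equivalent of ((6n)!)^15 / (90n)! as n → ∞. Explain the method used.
((6n)!)^15/(90n)! ~ ((2π·6n)^(14/2) / sqrt(15)) · 15^(−15·6n)  →  0

Write N = 6n. Stirling: N! ~ sqrt(2π N)(N/e)^N and (15N)! ~ sqrt(2π·15N)·(15N/e)^(15N).
  (N!)^15/(15N)! ~ (2π N)^(15/2) (N/e)^(15N) / [sqrt(2π·15N) (15N/e)^(15N)]
     = (2π N)^(15/2) / sqrt(2π·15N) · (N/(15N))^(15N)
     = (2π N)^((15−1)/2) / sqrt(15) · 15^(−15N).
Since 15^15 > 1, the factor 15^(−15N) decays exponentially, so the ratio → 0. Substituting N = 6n gives the stated form.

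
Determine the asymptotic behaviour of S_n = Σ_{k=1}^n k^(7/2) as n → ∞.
S_n ~ (2/9) · n^(9/2)

Integral comparison: Σ_{k=1}^n k^(7/2) = ∫_0^n x^(7/2) dx + O(n^(7/2)). The integral is n^(1 + 7/2) / (1 + 7/2) = n^((7+2)/2) / ((7+2)/2) = (2/9) · n^(9/2).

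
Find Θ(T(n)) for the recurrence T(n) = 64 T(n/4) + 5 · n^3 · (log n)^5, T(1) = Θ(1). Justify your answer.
T(n) = Θ(n^3 · (log n)^6)

Here log_4 64 = 3 and f(n) = 5 · n^3 · (log n)^5 = Θ(n^(log_4 64) · (log n)^5). This is the extended Case 2 of the master theorem (f matches the critical exponent up to log factors), giving T(n) = Θ(n^(log_4 64) · (log n)^(5+1)) = Θ(n^3 · (log n)^6).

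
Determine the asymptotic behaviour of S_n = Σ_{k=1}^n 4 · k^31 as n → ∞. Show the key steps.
S_n ~ n^32 / 8

By integral comparison (Euler-Maclaurin), Σ_{k=1}^n 4 · k^31 = 4 · ∫_0^n x^31 dx + O(n^31) = 4 · n^32/32 = n^32 / 8 + O(n^31). (Equivalently, Faulhaber's formula gives the same leading term.)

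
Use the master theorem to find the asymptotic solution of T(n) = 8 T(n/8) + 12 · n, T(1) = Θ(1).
T(n) = Θ(n log n)

log_8 8 = 1, and f(n) = 12 · n = Θ(n^(log_8 8)). This is Case 2 of the master theorem: T(n) = Θ(f(n) · log n) = Θ(n log n).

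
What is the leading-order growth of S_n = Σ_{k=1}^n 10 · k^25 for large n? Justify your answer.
S_n ~ 5 · n^26 / 13

By integral comparison (Euler-Maclaurin), Σ_{k=1}^n 10 · k^25 = 10 · ∫_0^n x^25 dx + O(n^25) = 10 · n^26/26 = 5 · n^26 / 13 + O(n^25). (Equivalently, Faulhaber's formula gives the same leading term.)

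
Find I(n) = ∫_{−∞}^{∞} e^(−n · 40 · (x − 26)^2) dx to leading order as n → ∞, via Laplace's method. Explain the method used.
I(n) = sqrt(π/(40n))

Here φ(x) = 40 · (x − 26)^2 has its unique minimum at x* = 26 with φ(x*) = 0 and φ''(x*) = 80. Laplace's method gives
  I(n) ~ e^(−n φ(x*)) · sqrt(2π / (n · φ''(x*))) = sqrt(2π / (80n)) = sqrt(π/(40n)).
This is exact: substituting u = (x − 26)·sqrt(40n) gives I(n) = (1/sqrt(40n)) ∫_{−∞}^{∞} e^(−u^2) du = sqrt(π/(40n)).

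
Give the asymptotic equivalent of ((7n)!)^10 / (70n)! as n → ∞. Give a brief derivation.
((7n)!)^10/(70n)! ~ ((2π·7n)^(9/2) / sqrt(10)) · 10^(−10·7n)  →  0

Write N = 7n. Stirling: N! ~ sqrt(2π N)(N/e)^N and (10N)! ~ sqrt(2π·10N)·(10N/e)^(10N).
  (N!)^10/(10N)! ~ (2π N)^(10/2) (N/e)^(10N) / [sqrt(2π·10N) (10N/e)^(10N)]
     = (2π N)^(10/2) / sqrt(2π·10N) · (N/(10N))^(10N)
     = (2π N)^((10−1)/2) / sqrt(10) · 10^(−10N).
Since 10^10 > 1, the factor 10^(−10N) decays exponentially, so the ratio → 0. Substituting N = 7n gives the stated form.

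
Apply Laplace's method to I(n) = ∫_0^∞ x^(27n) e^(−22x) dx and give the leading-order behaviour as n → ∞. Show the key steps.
I(n) ~ (sqrt(2π·27n) / 22) · (27n/(22e))^(27n)

Write the integrand as exp(27n ln x − 22x) and set f(x) = 27n ln x − 22x. Then f'(x) = 27n/x − 22 = 0 at x* = 27n/22, and f''(x*) = −27n/x*^2 = −22^2/(27n). Laplace's method (interior maximum) gives
  I(n) ~ e^(f(x*)) · sqrt(2π / |f''(x*)|)
        = exp(27n ln(27n/22) − 27n) · sqrt(2π · 27n / 22^2)
        = (27n/22)^(27n) e^(−27n) · sqrt(2π·27n) / 22
        = (sqrt(2π·27n) / 22) · (27n/(22e))^(27n).
This matches Γ(27n+1)/22^(27n+1) with Stirling applied to Γ.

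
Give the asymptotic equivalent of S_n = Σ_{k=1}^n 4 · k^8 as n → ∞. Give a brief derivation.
S_n ~ 4 · n^9 / 9

By integral comparison (Euler-Maclaurin), Σ_{k=1}^n 4 · k^8 = 4 · ∫_0^n x^8 dx + O(n^8) = 4 · n^9/9 + O(n^8). (Equivalently, Faulhaber's formula gives the same leading term.)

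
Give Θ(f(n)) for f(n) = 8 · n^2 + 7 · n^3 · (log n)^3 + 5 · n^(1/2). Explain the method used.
f(n) ∈ Θ(n^3 · (log n)^3)

Compare the terms by growth order. For large n, n^a · (log n)^b dominates n^a' · (log n)^b' iff a > a', or (a = a' and b > b'). Ranking the 3 terms shows the dominant one is 7 · n^3 · (log n)^3. Hence f(n) ∈ Θ(n^3 · (log n)^3).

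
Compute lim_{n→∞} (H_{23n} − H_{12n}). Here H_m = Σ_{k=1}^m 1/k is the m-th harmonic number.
lim = ln(23/12)

Euler-Maclaurin gives H_m = ln m + γ + 1/(2m) + O(1/m^2). The γ and O(1/m) terms cancel in the difference:
  H_{23n} − H_{12n} = ln(23n) − ln(12n) + O(1/n) = ln(23/12) + O(1/n).
Hence the limit is ln(23/12).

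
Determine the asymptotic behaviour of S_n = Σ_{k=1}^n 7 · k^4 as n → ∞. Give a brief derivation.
S_n ~ 7 · n^5 / 5

By integral comparison (Euler-Maclaurin), Σ_{k=1}^n 7 · k^4 = 7 · ∫_0^n x^4 dx + O(n^4) = 7 · n^5/5 + O(n^4). (Equivalently, Faulhaber's formula gives the same leading term.)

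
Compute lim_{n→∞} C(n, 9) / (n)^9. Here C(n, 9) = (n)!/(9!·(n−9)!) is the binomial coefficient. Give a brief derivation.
lim = 1/9! = 1/362880

With N = n → ∞: C(N, 9) / N^9 = [N(N−1)…(N−8)] / (9! · N^9) = (1/9!) · 1 · (1 − 1/n) · … · (1 − 8/n). Each factor → 1 as N → ∞, so the limit is 1/9! = 1/362880.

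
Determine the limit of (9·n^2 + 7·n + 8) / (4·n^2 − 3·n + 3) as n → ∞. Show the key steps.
lim = 9/4

For large n the leading n^2 terms dominate both numerator and denominator. Dividing top and bottom by n^2, every other term tends to 0, leaving 9/4.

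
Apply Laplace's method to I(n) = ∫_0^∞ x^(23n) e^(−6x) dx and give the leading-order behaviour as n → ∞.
I(n) ~ (sqrt(2π·23n) / 6) · (23n/(6e))^(23n)

Write the integrand as exp(23n ln x − 6x) and set f(x) = 23n ln x − 6x. Then f'(x) = 23n/x − 6 = 0 at x* = 23n/6, and f''(x*) = −23n/x*^2 = −6^2/(23n). Laplace's method (interior maximum) gives
  I(n) ~ e^(f(x*)) · sqrt(2π / |f''(x*)|)
        = exp(23n ln(23n/6) − 23n) · sqrt(2π · 23n / 6^2)
        = (23n/6)^(23n) e^(−23n) · sqrt(2π·23n) / 6
        = (sqrt(2π·23n) / 6) · (23n/(6e))^(23n).
This matches Γ(23n+1)/6^(23n+1) with Stirling applied to Γ.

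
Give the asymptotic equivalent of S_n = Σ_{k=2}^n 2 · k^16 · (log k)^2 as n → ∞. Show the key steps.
S_n ~ 2 · n^17 · (log n)^2 / 17

By integral comparison, S_n = ∫_1^n 2 · x^16 · (log x)^2 dx + O(n^16 · (log n)^2). For the integral, the leading term of ∫_1^n x^16 (log x)^2 dx is n^17/17 · (log n)^2 (by repeated integration by parts; each step lowers the log-exponent and produces a relatively O(1/log n) correction). Hence S_n ~ 2 · n^17 · (log n)^2 / 17.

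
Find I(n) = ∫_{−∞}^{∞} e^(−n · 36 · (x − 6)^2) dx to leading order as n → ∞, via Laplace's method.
I(n) = sqrt(π/(36n))

Here φ(x) = 36 · (x − 6)^2 has its unique minimum at x* = 6 with φ(x*) = 0 and φ''(x*) = 72. Laplace's method gives
  I(n) ~ e^(−n φ(x*)) · sqrt(2π / (n · φ''(x*))) = sqrt(2π / (72n)) = sqrt(π/(36n)).
This is exact: substituting u = (x − 6)·sqrt(36n) gives I(n) = (1/sqrt(36n)) ∫_{−∞}^{∞} e^(−u^2) du = sqrt(π/(36n)).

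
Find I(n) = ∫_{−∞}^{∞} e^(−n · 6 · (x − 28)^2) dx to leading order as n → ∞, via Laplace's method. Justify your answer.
I(n) = sqrt(π/(6n))

Here φ(x) = 6 · (x − 28)^2 has its unique minimum at x* = 28 with φ(x*) = 0 and φ''(x*) = 12. Laplace's method gives
  I(n) ~ e^(−n φ(x*)) · sqrt(2π / (n · φ''(x*))) = sqrt(2π / (12n)) = sqrt(π/(6n)).
This is exact: substituting u = (x − 28)·sqrt(6n) gives I(n) = (1/sqrt(6n)) ∫_{−∞}^{∞} e^(−u^2) du = sqrt(π/(6n)).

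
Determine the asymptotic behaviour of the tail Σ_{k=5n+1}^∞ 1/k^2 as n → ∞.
Σ_{k>5n} 1/k^2 ~ 1/(1 · (5n))

Compare to the integral: ∫_{5n}^∞ x^(−2) dx = [−x^(−1)/1]_{5n}^∞ = 1/((2−1)·(5n)). Euler-Maclaurin then gives
  Σ_{k>5n} 1/k^2 = ∫_{5n}^∞ dx/x^2 − 1/(2·(5n)^2) + O(1/(5n)^3).
(Equivalently this is ζ(2) − Σ_{k≤5n} 1/k^2.)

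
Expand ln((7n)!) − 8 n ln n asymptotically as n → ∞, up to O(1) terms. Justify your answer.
ln((7n)!) − 8 n ln n = −n ln n + 7(ln 7 − 1) n + (1/2) ln(2π·7n) + O(1/n)

Stirling: ln((7n)!) = 7n ln(7n) − 7n + (1/2) ln(2π·7n) + O(1/n).
Expand 7n ln(7n) = 7n (ln n + ln 7) = 7n ln n + 7n ln 7.
Subtract 8n ln n: leading term is (7 − 8) n ln n = −n ln n. The next term is 7n ln 7 − 7n = 7(ln 7 − 1) n. Then the (1/2) ln(2π·7n) correction.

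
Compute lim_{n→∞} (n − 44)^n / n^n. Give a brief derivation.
lim = e^(−44)

Rewrite as (1 − 44/n)^(n). By the standard limit (1 + x/n)^n → e^x, we have (1 − 44/n)^n → e^(−44), and raising to the 1st power gives e^(−44).
More precisely, ln[(1 − 44/n)^(n)] = n · ln(1 − 44/n) = n · (-44/n + O(1/n^2)) = -44 + O(1/n) → -44.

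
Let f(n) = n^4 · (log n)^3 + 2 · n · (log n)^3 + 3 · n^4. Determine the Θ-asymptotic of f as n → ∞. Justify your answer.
f(n) ∈ Θ(n^4 · (log n)^3)

Compare the terms by growth order. For large n, n^a · (log n)^b dominates n^a' · (log n)^b' iff a > a', or (a = a' and b > b'). Ranking the 3 terms shows the dominant one is n^4 · (log n)^3. Hence f(n) ∈ Θ(n^4 · (log n)^3).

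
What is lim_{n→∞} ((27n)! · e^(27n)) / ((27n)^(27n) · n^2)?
lim = 0

Stirling: (27n)! ~ sqrt(2π·27n) · (27n/e)^(27n). Hence
  (27n)! · e^(27n) / (27n)^(27n) ~ sqrt(2π·27n).
Dividing by n^2: sqrt(2π·27n) / n^2 = sqrt(2π·27) · n^((1−4)/2), so the expression behaves like sqrt(2π·27) · n^((1−4)/2) → 0.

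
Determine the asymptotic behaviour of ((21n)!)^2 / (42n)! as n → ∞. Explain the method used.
((21n)!)^2/(42n)! ~ ((2π·21n)^(1/2) / sqrt(2)) · 2^(−2·21n)  →  0

Write N = 21n. Stirling: N! ~ sqrt(2π N)(N/e)^N and (2N)! ~ sqrt(2π·2N)·(2N/e)^(2N).
  (N!)^2/(2N)! ~ (2π N)^(2/2) (N/e)^(2N) / [sqrt(2π·2N) (2N/e)^(2N)]
     = (2π N)^(2/2) / sqrt(2π·2N) · (N/(2N))^(2N)
     = (2π N)^((2−1)/2) / sqrt(2) · 2^(−2N).
Since 2^2 > 1, the factor 2^(−2N) decays exponentially, so the ratio → 0. Substituting N = 21n gives the stated form.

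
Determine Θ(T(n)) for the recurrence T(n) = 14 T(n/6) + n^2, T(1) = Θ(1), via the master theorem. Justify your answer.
T(n) = Θ(n^2)

log_6 14 ≈ 1.473. f(n) = n^2 dominates n^(log_6 14) since 2 > 1.473, and the regularity condition a·f(n/b) = 14·(n/6)^2 = (14/36)·n^2 ≤ c·f(n) holds with c = 14/36 ≈ 0.389 < 1. So this is Case 3: T(n) = Θ(f(n)) = Θ(n^2).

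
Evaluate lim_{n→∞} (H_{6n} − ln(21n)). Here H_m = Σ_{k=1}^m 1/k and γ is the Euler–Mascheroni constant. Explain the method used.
lim = ln(2/7) + γ

By Euler-Maclaurin, H_m = ln m + γ + O(1/m). So
  H_{6n} − ln(21n) = ln(6n) + γ − ln(21n) + O(1/n)
                       = ln(6/21) + γ + O(1/n).
Hence the limit is ln(6/21) + γ (= ln(2/7)).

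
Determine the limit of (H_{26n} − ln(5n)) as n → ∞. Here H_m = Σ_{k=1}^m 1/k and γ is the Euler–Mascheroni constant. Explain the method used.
lim = ln(26/5) + γ

By Euler-Maclaurin, H_m = ln m + γ + O(1/m). So
  H_{26n} − ln(5n) = ln(26n) + γ − ln(5n) + O(1/n)
                       = ln(26/5) + γ + O(1/n).
Hence the limit is ln(26/5) + γ.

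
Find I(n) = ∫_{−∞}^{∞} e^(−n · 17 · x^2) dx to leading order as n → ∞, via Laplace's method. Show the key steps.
I(n) = sqrt(π/(17n))

Here φ(x) = 17 · x^2 has its unique minimum at x* = 0 with φ(x*) = 0 and φ''(x*) = 34. Laplace's method gives
  I(n) ~ e^(−n φ(x*)) · sqrt(2π / (n · φ''(x*))) = sqrt(2π / (34n)) = sqrt(π/(17n)).
This is exact: substituting u = (x − 0)·sqrt(17n) gives I(n) = (1/sqrt(17n)) ∫_{−∞}^{∞} e^(−u^2) du = sqrt(π/(17n)).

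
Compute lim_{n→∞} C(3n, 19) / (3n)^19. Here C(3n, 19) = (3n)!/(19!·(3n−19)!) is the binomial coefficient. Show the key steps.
lim = 1/19! = 1/121645100408832000

With N = 3n → ∞: C(N, 19) / N^19 = [N(N−1)…(N−18)] / (19! · N^19) = (1/19!) · 1 · (1 − 1/(3n)) · … · (1 − 18/(3n)). Each factor → 1 as N → ∞, so the limit is 1/19! = 1/121645100408832000.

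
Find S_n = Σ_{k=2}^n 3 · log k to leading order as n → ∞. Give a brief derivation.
S_n ~ 3 · (n log n − n)

By integral comparison, S_n = ∫_1^n 3 · log x dx + O(log n). For the integral, ∫ log x dx = n log n − n. Hence S_n ~ 3 · (n log n − n).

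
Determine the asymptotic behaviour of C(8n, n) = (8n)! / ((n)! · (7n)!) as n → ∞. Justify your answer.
C(8n, n) ~ (16777216/823543)^(n) · sqrt(4/(7π·n))

Write N = n. Apply Stirling to each factorial:
  (8N)! ~ sqrt(2π·8N) · (8N/e)^(8N),
  N! ~ sqrt(2π N) · (N/e)^N,
  (7N)! ~ sqrt(2π·7N) · (7N/e)^(7N).
The exponential factors combine to (8N)^(8N) / (N^N · (7N)^(7N)) = 8^(8N)/7^(7N) = (8^8/7^7)^N = (16777216/823543)^N.
The square-root prefactors combine to sqrt(2π·8N) / (sqrt(2π N)·sqrt(2π·7N)) = sqrt(8 / (2π·7·N)) = sqrt(4/(7π·n)).
Substituting N = n: C(8n, n) ~ (16777216/823543)^(n) · sqrt(4/(7π·n)).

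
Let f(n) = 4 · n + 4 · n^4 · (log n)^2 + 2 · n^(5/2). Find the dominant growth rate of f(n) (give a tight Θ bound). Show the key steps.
f(n) ∈ Θ(n^4 · (log n)^2)

Compare the terms by growth order. For large n, n^a · (log n)^b dominates n^a' · (log n)^b' iff a > a', or (a = a' and b > b'). Ranking the 3 terms shows the dominant one is 4 · n^4 · (log n)^2. Hence f(n) ∈ Θ(n^4 · (log n)^2).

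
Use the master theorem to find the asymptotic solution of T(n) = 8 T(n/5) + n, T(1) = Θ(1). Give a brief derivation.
T(n) = Θ(n^(log_5 8))

Master theorem: compare f(n) = n to n^(log_5 8) where log_5 8 ≈ 1.292. Since 1 < log_5 8, we have f(n) = O(n^(log_5 8 − ε)) for some ε > 0 — Case 1. Hence T(n) = Θ(n^(log_5 8)).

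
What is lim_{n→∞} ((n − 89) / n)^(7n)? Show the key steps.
lim = e^(−623)

Rewrite as (1 − 89/n)^(7n). By the standard limit (1 + x/n)^n → e^x, we have (1 − 89/n)^n → e^(−89), and raising to the 7th power gives e^(−623).
More precisely, ln[(1 − 89/n)^(7n)] = 7n · ln(1 − 89/n) = 7n · (-89/n + O(1/n^2)) = -623 + O(1/n) → -623.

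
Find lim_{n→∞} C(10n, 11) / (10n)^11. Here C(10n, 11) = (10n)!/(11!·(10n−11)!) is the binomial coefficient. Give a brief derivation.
lim = 1/11! = 1/39916800

With N = 10n → ∞: C(N, 11) / N^11 = [N(N−1)…(N−10)] / (11! · N^11) = (1/11!) · 1 · (1 − 1/(10n)) · … · (1 − 10/(10n)). Each factor → 1 as N → ∞, so the limit is 1/11! = 1/39916800.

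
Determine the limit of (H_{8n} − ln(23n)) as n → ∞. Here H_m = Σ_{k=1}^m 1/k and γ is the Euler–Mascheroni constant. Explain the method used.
lim = ln(8/23) + γ

By Euler-Maclaurin, H_m = ln m + γ + O(1/m). So
  H_{8n} − ln(23n) = ln(8n) + γ − ln(23n) + O(1/n)
                       = ln(8/23) + γ + O(1/n).
Hence the limit is ln(8/23) + γ.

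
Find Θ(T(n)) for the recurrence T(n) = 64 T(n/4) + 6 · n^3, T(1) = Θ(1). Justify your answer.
T(n) = Θ(n^3 log n)

log_4 64 = 3, and f(n) = 6 · n^3 = Θ(n^(log_4 64)). This is Case 2 of the master theorem: T(n) = Θ(f(n) · log n) = Θ(n^3 log n).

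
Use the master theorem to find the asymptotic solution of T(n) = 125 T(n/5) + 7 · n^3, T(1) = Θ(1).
T(n) = Θ(n^3 log n)

log_5 125 = 3, and f(n) = 7 · n^3 = Θ(n^(log_5 125)). This is Case 2 of the master theorem: T(n) = Θ(f(n) · log n) = Θ(n^3 log n).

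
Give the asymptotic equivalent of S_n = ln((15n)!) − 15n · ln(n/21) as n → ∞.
S_n ~ 15n · (ln 315 − 1) + O(ln n)

Stirling: ln((15n)!) = 15n ln(15n) − 15n + O(ln n).
  S_n = 15n ln(15n) − 15n − 15n ln(n/21) + O(ln n)
      = 15n ln(15n) − 15n ln n + 15n ln 21 − 15n + O(ln n)
      = 15n ln 15 + 15n ln 21 − 15n + O(ln n)
      = 15n (ln 315 − 1) + O(ln n).
Numerically ln(315) − 1 ≈ 4.7526.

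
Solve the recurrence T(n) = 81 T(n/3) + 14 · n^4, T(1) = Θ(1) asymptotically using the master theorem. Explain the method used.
T(n) = Θ(n^4 log n)

log_3 81 = 4, and f(n) = 14 · n^4 = Θ(n^(log_3 81)). This is Case 2 of the master theorem: T(n) = Θ(f(n) · log n) = Θ(n^4 log n).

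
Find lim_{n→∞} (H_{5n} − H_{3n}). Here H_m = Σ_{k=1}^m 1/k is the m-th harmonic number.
lim = ln(5/3)

Euler-Maclaurin gives H_m = ln m + γ + 1/(2m) + O(1/m^2). The γ and O(1/m) terms cancel in the difference:
  H_{5n} − H_{3n} = ln(5n) − ln(3n) + O(1/n) = ln(5/3) + O(1/n).
Hence the limit is ln(5/3).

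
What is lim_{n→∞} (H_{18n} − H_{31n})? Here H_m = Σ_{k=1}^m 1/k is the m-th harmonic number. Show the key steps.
lim = ln(18/31)

Euler-Maclaurin gives H_m = ln m + γ + 1/(2m) + O(1/m^2). The γ and O(1/m) terms cancel in the difference:
  H_{18n} − H_{31n} = ln(18n) − ln(31n) + O(1/n) = ln(18/31) + O(1/n).
Hence the limit is ln(18/31).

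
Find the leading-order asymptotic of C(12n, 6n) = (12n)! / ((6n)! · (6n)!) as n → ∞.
C(12n, 6n) ~ (4)^(6n) · sqrt(1/(π·6n))

Write N = 6n. Apply Stirling to each factorial:
  (2N)! ~ sqrt(2π·2N) · (2N/e)^(2N),
  N! ~ sqrt(2π N) · (N/e)^N,
  (1N)! ~ sqrt(2π·1N) · (1N/e)^(1N).
The exponential factors combine to (2N)^(2N) / (N^N · (1N)^(1N)) = 2^(2N)/1^(1N) = (2^2/1^1)^N = (4)^N.
The square-root prefactors combine to sqrt(2π·2N) / (sqrt(2π N)·sqrt(2π·1N)) = sqrt(2 / (2π·1·N)) = sqrt(1/(π·6n)).
Substituting N = 6n: C(12n, 6n) ~ (4)^(6n) · sqrt(1/(π·6n)).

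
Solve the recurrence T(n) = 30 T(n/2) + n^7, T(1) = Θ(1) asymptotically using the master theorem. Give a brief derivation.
T(n) = Θ(n^7)

log_2 30 ≈ 4.907. f(n) = n^7 dominates n^(log_2 30) since 7 > 4.907, and the regularity condition a·f(n/b) = 30·(n/2)^7 = (30/128)·n^7 ≤ c·f(n) holds with c = 30/128 ≈ 0.234 < 1. So this is Case 3: T(n) = Θ(f(n)) = Θ(n^7).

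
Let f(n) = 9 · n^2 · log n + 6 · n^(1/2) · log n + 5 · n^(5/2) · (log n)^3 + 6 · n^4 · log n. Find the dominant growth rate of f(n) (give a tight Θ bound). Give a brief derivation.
f(n) ∈ Θ(n^4 · log n)

Compare the terms by growth order. For large n, n^a · (log n)^b dominates n^a' · (log n)^b' iff a > a', or (a = a' and b > b'). Ranking the 4 terms shows the dominant one is 6 · n^4 · log n. Hence f(n) ∈ Θ(n^4 · log n).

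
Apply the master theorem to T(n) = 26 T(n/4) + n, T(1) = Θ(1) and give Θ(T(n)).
T(n) = Θ(n^(log_4 26))

Master theorem: compare f(n) = n to n^(log_4 26) where log_4 26 ≈ 2.350. Since 1 < log_4 26, we have f(n) = O(n^(log_4 26 − ε)) for some ε > 0 — Case 1. Hence T(n) = Θ(n^(log_4 26)).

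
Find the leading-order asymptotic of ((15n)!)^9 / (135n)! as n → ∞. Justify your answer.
((15n)!)^9/(135n)! ~ ((2π·15n)^(8/2) / 3) · 9^(−9·15n)  →  0

Write N = 15n. Stirling: N! ~ sqrt(2π N)(N/e)^N and (9N)! ~ sqrt(2π·9N)·(9N/e)^(9N).
  (N!)^9/(9N)! ~ (2π N)^(9/2) (N/e)^(9N) / [sqrt(2π·9N) (9N/e)^(9N)]
     = (2π N)^(9/2) / sqrt(2π·9N) · (N/(9N))^(9N)
     = (2π N)^((9−1)/2) / 3 · 9^(−9N).
Since 9^9 > 1, the factor 9^(−9N) decays exponentially, so the ratio → 0. Substituting N = 15n gives the stated form.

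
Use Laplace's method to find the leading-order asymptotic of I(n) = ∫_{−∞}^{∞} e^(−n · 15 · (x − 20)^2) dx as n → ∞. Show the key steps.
I(n) = sqrt(π/(15n))

Here φ(x) = 15 · (x − 20)^2 has its unique minimum at x* = 20 with φ(x*) = 0 and φ''(x*) = 30. Laplace's method gives
  I(n) ~ e^(−n φ(x*)) · sqrt(2π / (n · φ''(x*))) = sqrt(2π / (30n)) = sqrt(π/(15n)).
This is exact: substituting u = (x − 20)·sqrt(15n) gives I(n) = (1/sqrt(15n)) ∫_{−∞}^{∞} e^(−u^2) du = sqrt(π/(15n)).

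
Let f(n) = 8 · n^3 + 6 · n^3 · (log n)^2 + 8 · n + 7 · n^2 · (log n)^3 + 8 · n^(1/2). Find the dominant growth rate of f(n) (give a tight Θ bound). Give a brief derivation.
f(n) ∈ Θ(n^3 · (log n)^2)

Compare the terms by growth order. For large n, n^a · (log n)^b dominates n^a' · (log n)^b' iff a > a', or (a = a' and b > b'). Ranking the 5 terms shows the dominant one is 6 · n^3 · (log n)^2. Hence f(n) ∈ Θ(n^3 · (log n)^2).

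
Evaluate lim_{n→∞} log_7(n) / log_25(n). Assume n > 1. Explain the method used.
lim = ln(25) / ln(7) = log_7(25)

Change of base: log_7(n) = ln n / ln 7 and log_25(n) = ln n / ln 25. The ratio is (ln n / ln 7) · (ln 25 / ln n) = ln 25 / ln 7, a constant independent of n. So the limit is ln 25 / ln 7 = log_7(25).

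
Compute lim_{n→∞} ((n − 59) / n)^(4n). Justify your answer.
lim = e^(−236)

Rewrite as (1 − 59/n)^(4n). By the standard limit (1 + x/n)^n → e^x, we have (1 − 59/n)^n → e^(−59), and raising to the 4th power gives e^(−236).
More precisely, ln[(1 − 59/n)^(4n)] = 4n · ln(1 − 59/n) = 4n · (-59/n + O(1/n^2)) = -236 + O(1/n) → -236.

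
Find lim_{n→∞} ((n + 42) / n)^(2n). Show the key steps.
lim = e^84

Rewrite as (1 + 42/n)^(2n). By the standard limit (1 + x/n)^n → e^x, we have (1 + 42/n)^n → e^42, and raising to the 2nd power gives e^84.
More precisely, ln[(1 + 42/n)^(2n)] = 2n · ln(1 + 42/n) = 2n · (42/n + O(1/n^2)) = 84 + O(1/n) → 84.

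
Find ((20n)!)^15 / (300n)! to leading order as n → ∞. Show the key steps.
((20n)!)^15/(300n)! ~ ((2π·20n)^(14/2) / sqrt(15)) · 15^(−15·20n)  →  0

Write N = 20n. Stirling: N! ~ sqrt(2π N)(N/e)^N and (15N)! ~ sqrt(2π·15N)·(15N/e)^(15N).
  (N!)^15/(15N)! ~ (2π N)^(15/2) (N/e)^(15N) / [sqrt(2π·15N) (15N/e)^(15N)]
     = (2π N)^(15/2) / sqrt(2π·15N) · (N/(15N))^(15N)
     = (2π N)^((15−1)/2) / sqrt(15) · 15^(−15N).
Since 15^15 > 1, the factor 15^(−15N) decays exponentially, so the ratio → 0. Substituting N = 20n gives the stated form.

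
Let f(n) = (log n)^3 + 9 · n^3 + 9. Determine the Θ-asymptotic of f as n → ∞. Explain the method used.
f(n) ∈ Θ(n^3)

Compare the terms by growth order. For large n, n^a · (log n)^b dominates n^a' · (log n)^b' iff a > a', or (a = a' and b > b'). Ranking the 3 terms shows the dominant one is 9 · n^3. Hence f(n) ∈ Θ(n^3).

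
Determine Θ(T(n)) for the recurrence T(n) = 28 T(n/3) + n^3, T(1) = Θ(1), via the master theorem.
T(n) = Θ(n^(log_3 28))

Master theorem: compare f(n) = n^3 to n^(log_3 28) where log_3 28 ≈ 3.033. Since 3 < log_3 28, we have f(n) = O(n^(log_3 28 − ε)) for some ε > 0 — Case 1. Hence T(n) = Θ(n^(log_3 28)).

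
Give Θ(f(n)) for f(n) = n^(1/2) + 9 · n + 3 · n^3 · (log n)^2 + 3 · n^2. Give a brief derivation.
f(n) ∈ Θ(n^3 · (log n)^2)

Compare the terms by growth order. For large n, n^a · (log n)^b dominates n^a' · (log n)^b' iff a > a', or (a = a' and b > b'). Ranking the 4 terms shows the dominant one is 3 · n^3 · (log n)^2. Hence f(n) ∈ Θ(n^3 · (log n)^2).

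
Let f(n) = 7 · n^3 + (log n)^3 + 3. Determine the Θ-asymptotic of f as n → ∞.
f(n) ∈ Θ(n^3)

Compare the terms by growth order. For large n, n^a · (log n)^b dominates n^a' · (log n)^b' iff a > a', or (a = a' and b > b'). Ranking the 3 terms shows the dominant one is 7 · n^3. Hence f(n) ∈ Θ(n^3).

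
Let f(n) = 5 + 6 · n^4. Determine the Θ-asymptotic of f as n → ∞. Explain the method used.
f(n) ∈ Θ(n^4)

Compare the terms by growth order. For large n, n^a · (log n)^b dominates n^a' · (log n)^b' iff a > a', or (a = a' and b > b'). Ranking the 2 terms shows the dominant one is 6 · n^4. Hence f(n) ∈ Θ(n^4).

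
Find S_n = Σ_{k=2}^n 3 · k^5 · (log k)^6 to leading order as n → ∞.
S_n ~ n^6 · (log n)^6 / 2

By integral comparison, S_n = ∫_1^n 3 · x^5 · (log x)^6 dx + O(n^5 · (log n)^6). For the integral, the leading term of ∫_1^n x^5 (log x)^6 dx is n^6/6 · (log n)^6 (by repeated integration by parts; each step lowers the log-exponent and produces a relatively O(1/log n) correction). Hence S_n ~ n^6 · (log n)^6 / 2.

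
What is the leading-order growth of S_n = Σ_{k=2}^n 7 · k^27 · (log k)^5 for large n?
S_n ~ n^28 · (log n)^5 / 4

By integral comparison, S_n = ∫_1^n 7 · x^27 · (log x)^5 dx + O(n^27 · (log n)^5). For the integral, the leading term of ∫_1^n x^27 (log x)^5 dx is n^28/28 · (log n)^5 (by repeated integration by parts; each step lowers the log-exponent and produces a relatively O(1/log n) correction). Hence S_n ~ n^28 · (log n)^5 / 4.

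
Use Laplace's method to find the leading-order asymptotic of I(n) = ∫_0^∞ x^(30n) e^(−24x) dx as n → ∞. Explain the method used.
I(n) ~ (sqrt(2π·30n) / 24) · (30n/(24e))^(30n)

Write the integrand as exp(30n ln x − 24x) and set f(x) = 30n ln x − 24x. Then f'(x) = 30n/x − 24 = 0 at x* = 30n/24, and f''(x*) = −30n/x*^2 = −24^2/(30n). Laplace's method (interior maximum) gives
  I(n) ~ e^(f(x*)) · sqrt(2π / |f''(x*)|)
        = exp(30n ln(30n/24) − 30n) · sqrt(2π · 30n / 24^2)
        = (30n/24)^(30n) e^(−30n) · sqrt(2π·30n) / 24
        = (sqrt(2π·30n) / 24) · (30n/(24e))^(30n).
This matches Γ(30n+1)/24^(30n+1) with Stirling applied to Γ.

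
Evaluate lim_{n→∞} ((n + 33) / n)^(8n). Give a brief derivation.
lim = e^264

Rewrite as (1 + 33/n)^(8n). By the standard limit (1 + x/n)^n → e^x, we have (1 + 33/n)^n → e^33, and raising to the 8th power gives e^264.
More precisely, ln[(1 + 33/n)^(8n)] = 8n · ln(1 + 33/n) = 8n · (33/n + O(1/n^2)) = 264 + O(1/n) → 264.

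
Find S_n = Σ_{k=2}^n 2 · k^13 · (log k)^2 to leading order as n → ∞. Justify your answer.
S_n ~ n^14 · (log n)^2 / 7

By integral comparison, S_n = ∫_1^n 2 · x^13 · (log x)^2 dx + O(n^13 · (log n)^2). For the integral, the leading term of ∫_1^n x^13 (log x)^2 dx is n^14/14 · (log n)^2 (by repeated integration by parts; each step lowers the log-exponent and produces a relatively O(1/log n) correction). Hence S_n ~ n^14 · (log n)^2 / 7.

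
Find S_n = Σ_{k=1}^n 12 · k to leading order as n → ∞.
S_n ~ 6 · n^2

By integral comparison (Euler-Maclaurin), Σ_{k=1}^n 12 · k = 12 · ∫_0^n x^1 dx + O(n) = 12 · n^2/2 = 6 · n^2 + O(n). (Equivalently, Faulhaber's formula gives the same leading term.)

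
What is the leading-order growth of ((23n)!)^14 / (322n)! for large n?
((23n)!)^14/(322n)! ~ ((2π·23n)^(13/2) / sqrt(14)) · 14^(−14·23n)  →  0

Write N = 23n. Stirling: N! ~ sqrt(2π N)(N/e)^N and (14N)! ~ sqrt(2π·14N)·(14N/e)^(14N).
  (N!)^14/(14N)! ~ (2π N)^(14/2) (N/e)^(14N) / [sqrt(2π·14N) (14N/e)^(14N)]
     = (2π N)^(14/2) / sqrt(2π·14N) · (N/(14N))^(14N)
     = (2π N)^((14−1)/2) / sqrt(14) · 14^(−14N).
Since 14^14 > 1, the factor 14^(−14N) decays exponentially, so the ratio → 0. Substituting N = 23n gives the stated form.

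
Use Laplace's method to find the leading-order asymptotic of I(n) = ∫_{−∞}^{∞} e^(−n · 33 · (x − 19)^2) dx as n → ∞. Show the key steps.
I(n) = sqrt(π/(33n))

Here φ(x) = 33 · (x − 19)^2 has its unique minimum at x* = 19 with φ(x*) = 0 and φ''(x*) = 66. Laplace's method gives
  I(n) ~ e^(−n φ(x*)) · sqrt(2π / (n · φ''(x*))) = sqrt(2π / (66n)) = sqrt(π/(33n)).
This is exact: substituting u = (x − 19)·sqrt(33n) gives I(n) = (1/sqrt(33n)) ∫_{−∞}^{∞} e^(−u^2) du = sqrt(π/(33n)).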